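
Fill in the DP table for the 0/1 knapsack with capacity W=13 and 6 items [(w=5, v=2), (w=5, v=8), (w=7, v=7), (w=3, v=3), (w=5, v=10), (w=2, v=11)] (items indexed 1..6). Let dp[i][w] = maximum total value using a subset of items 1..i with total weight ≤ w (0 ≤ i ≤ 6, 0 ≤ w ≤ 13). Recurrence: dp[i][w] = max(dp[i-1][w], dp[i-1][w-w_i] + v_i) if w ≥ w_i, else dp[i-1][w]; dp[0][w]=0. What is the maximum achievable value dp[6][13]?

i\w   0   1   2   3   4   5   6   7   8   9  10  11  12  13
  0   0   0   0   0   0   0   0   0   0   0   0   0   0   0
  1   0   0   0   0   0   2   2   2   2   2   2   2   2   2
  2   0   0   0   0   0   8   8   8   8   8  10  10  10  10
  3   0   0   0   0   0   8   8   8   8   8  10  10  15  15
  4   0   0   0   3   3   8   8   8  11  11  11  11  15  15
  5   0   0   0   3   3  10  10  10  13  13  18  18  18  21
  6   0   0  11  11  11  14  14  21  21  21  24  24  29  29

29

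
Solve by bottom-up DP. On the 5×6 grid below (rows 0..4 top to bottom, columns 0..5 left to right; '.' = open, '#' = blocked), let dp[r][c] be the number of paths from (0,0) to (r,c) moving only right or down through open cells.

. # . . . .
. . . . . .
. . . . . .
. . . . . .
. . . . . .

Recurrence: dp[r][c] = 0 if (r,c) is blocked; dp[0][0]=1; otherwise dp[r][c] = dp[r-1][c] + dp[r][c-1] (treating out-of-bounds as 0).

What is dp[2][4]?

5

r\c   0   1   2   3   4   5
  0   1   0   0   0   0   0
  1   1   1   1   1   1   1
  2   1   2   3   4   5   6
  3   1   3   6  10  15  21
  4   1   4  10  20  35  56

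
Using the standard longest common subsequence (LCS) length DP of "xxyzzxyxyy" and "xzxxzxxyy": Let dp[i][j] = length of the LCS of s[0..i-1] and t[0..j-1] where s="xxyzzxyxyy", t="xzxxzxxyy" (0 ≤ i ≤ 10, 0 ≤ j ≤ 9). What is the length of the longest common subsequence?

7

   ''  x  z  x  x  z  x  x  y  y
''  0  0  0  0  0  0  0  0  0  0
 x  0  1  1  1  1  1  1  1  1  1
 x  0  1  1  2  2  2  2  2  2  2
 y  0  1  1  2  2  2  2  2  3  3
 z  0  1  2  2  2  3  3  3  3  3
 z  0  1  2  2  2  3  3  3  3  3
 x  0  1  2  3  3  3  4  4  4  4
 y  0  1  2  3  3  3  4  4  5  5
 x  0  1  2  3  4  4  4  5  5  5
 y  0  1  2  3  4  4  4  5  6  6
 y  0  1  2  3  4  4  4  5  6  7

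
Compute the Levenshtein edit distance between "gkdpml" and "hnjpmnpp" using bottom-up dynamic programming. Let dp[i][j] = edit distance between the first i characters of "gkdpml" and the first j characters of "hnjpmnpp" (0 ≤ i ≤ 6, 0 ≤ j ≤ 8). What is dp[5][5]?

   ''  h  n  j  p  m  n  p  p
''  0  1  2  3  4  5  6  7  8
 g  1  1  2  3  4  5  6  7  8
 k  2  2  2  3  4  5  6  7  8
 d  3  3  3  3  4  5  6  7  8
 p  4  4  4  4  3  4  5  6  7
 m  5  5  5  5  4  3  4  5  6
 l  6  6  6  6  5  4  4  5  6

3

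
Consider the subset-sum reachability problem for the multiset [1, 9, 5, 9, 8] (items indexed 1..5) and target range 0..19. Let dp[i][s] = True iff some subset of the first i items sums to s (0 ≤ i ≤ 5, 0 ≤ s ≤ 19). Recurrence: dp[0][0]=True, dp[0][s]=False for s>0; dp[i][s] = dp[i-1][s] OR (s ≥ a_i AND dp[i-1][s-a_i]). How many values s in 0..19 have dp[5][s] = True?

13

i\s   0   1   2   3   4   5   6   7   8   9  10  11  12  13  14  15  16  17  18  19
  0   T   F   F   F   F   F   F   F   F   F   F   F   F   F   F   F   F   F   F   F
  1   T   T   F   F   F   F   F   F   F   F   F   F   F   F   F   F   F   F   F   F
  2   T   T   F   F   F   F   F   F   F   T   T   F   F   F   F   F   F   F   F   F
  3   T   T   F   F   F   T   T   F   F   T   T   F   F   F   T   T   F   F   F   F
  4   T   T   F   F   F   T   T   F   F   T   T   F   F   F   T   T   F   F   T   T
  5   T   T   F   F   F   T   T   F   T   T   T   F   F   T   T   T   F   T   T   T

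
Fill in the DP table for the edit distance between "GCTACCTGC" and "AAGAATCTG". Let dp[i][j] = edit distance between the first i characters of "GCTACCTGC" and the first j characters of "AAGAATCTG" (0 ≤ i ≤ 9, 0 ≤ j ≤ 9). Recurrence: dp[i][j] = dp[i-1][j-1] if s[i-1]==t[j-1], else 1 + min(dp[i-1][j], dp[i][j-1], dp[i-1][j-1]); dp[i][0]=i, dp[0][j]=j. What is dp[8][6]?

6

   ''  A  A  G  A  A  T  C  T  G
''  0  1  2  3  4  5  6  7  8  9
 G  1  1  2  2  3  4  5  6  7  8
 C  2  2  2  3  3  4  5  5  6  7
 T  3  3  3  3  4  4  4  5  5  6
 A  4  3  3  4  3  4  5  5  6  6
 C  5  4  4  4  4  4  5  5  6  7
 C  6  5  5  5  5  5  5  5  6  7
 T  7  6  6  6  6  6  5  6  5  6
 G  8  7  7  6  7  7  6  6  6  5
 C  9  8  8  7  7  8  7  6  7  6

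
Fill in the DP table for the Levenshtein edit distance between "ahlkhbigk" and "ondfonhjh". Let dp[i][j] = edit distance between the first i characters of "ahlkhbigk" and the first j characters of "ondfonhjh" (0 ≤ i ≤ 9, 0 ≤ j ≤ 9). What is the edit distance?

   ''  o  n  d  f  o  n  h  j  h
''  0  1  2  3  4  5  6  7  8  9
 a  1  1  2  3  4  5  6  7  8  9
 h  2  2  2  3  4  5  6  6  7  8
 l  3  3  3  3  4  5  6  7  7  8
 k  4  4  4  4  4  5  6  7  8  8
 h  5  5  5  5  5  5  6  6  7  8
 b  6  6  6  6  6  6  6  7  7  8
 i  7  7  7  7  7  7  7  7  8  8
 g  8  8  8  8  8  8  8  8  8  9
 k  9  9  9  9  9  9  9  9  9  9

9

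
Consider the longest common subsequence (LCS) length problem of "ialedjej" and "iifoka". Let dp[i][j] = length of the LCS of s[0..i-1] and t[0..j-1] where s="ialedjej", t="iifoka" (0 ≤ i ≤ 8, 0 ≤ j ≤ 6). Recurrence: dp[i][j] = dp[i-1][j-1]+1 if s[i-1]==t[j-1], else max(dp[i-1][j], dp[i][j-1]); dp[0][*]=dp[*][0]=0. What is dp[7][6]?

   ''  i  i  f  o  k  a
''  0  0  0  0  0  0  0
 i  0  1  1  1  1  1  1
 a  0  1  1  1  1  1  2
 l  0  1  1  1  1  1  2
 e  0  1  1  1  1  1  2
 d  0  1  1  1  1  1  2
 j  0  1  1  1  1  1  2
 e  0  1  1  1  1  1  2
 j  0  1  1  1  1  1  2

2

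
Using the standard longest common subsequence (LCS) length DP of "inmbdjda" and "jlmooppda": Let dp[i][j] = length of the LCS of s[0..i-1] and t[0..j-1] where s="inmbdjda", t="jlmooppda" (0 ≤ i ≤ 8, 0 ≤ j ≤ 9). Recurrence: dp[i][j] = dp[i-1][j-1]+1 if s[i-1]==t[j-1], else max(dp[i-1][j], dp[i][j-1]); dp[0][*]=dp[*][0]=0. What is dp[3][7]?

1

   ''  j  l  m  o  o  p  p  d  a
''  0  0  0  0  0  0  0  0  0  0
 i  0  0  0  0  0  0  0  0  0  0
 n  0  0  0  0  0  0  0  0  0  0
 m  0  0  0  1  1  1  1  1  1  1
 b  0  0  0  1  1  1  1  1  1  1
 d  0  0  0  1  1  1  1  1  2  2
 j  0  1  1  1  1  1  1  1  2  2
 d  0  1  1  1  1  1  1  1  2  2
 a  0  1  1  1  1  1  1  1  2  3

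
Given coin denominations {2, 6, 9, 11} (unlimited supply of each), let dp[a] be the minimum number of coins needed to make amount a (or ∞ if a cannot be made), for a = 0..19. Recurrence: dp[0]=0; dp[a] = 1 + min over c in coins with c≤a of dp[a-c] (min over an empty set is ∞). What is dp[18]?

2

 a  0  1  2  3  4  5  6  7  8  9 10 11 12 13 14 15 16 17 18 19
dp  0  -  1  -  2  -  1  -  2  1  3  1  2  2  3  2  4  2  2  3
(- denotes ∞ / unreachable)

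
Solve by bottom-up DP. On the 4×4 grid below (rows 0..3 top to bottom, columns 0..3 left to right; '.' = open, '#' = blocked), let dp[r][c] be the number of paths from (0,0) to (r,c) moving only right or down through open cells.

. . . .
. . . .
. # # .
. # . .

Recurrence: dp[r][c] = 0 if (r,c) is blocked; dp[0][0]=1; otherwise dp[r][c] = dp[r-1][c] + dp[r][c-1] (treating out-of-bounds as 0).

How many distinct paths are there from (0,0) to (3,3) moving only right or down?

r\c   0   1   2   3
  0   1   1   1   1
  1   1   2   3   4
  2   1   0   0   4
  3   1   0   0   4

4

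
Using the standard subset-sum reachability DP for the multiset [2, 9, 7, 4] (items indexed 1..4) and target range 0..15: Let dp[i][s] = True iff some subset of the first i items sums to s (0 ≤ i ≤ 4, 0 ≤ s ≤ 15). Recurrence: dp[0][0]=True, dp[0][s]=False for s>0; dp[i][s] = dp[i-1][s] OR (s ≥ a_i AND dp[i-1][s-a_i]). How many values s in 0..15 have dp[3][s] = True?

5

i\s   0   1   2   3   4   5   6   7   8   9  10  11  12  13  14  15
  0   T   F   F   F   F   F   F   F   F   F   F   F   F   F   F   F
  1   T   F   T   F   F   F   F   F   F   F   F   F   F   F   F   F
  2   T   F   T   F   F   F   F   F   F   T   F   T   F   F   F   F
  3   T   F   T   F   F   F   F   T   F   T   F   T   F   F   F   F
  4   T   F   T   F   T   F   T   T   F   T   F   T   F   T   F   T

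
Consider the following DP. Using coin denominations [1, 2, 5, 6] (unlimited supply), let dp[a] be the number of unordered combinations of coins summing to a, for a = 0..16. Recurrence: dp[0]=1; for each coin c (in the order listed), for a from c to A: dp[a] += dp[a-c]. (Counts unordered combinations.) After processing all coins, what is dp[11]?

15

after  coin     0     1     2     3     4     5     6     7     8     9    10    11    12    13    14    15    16
          1     1     1     1     1     1     1     1     1     1     1     1     1     1     1     1     1     1
          2     1     1     2     2     3     3     4     4     5     5     6     6     7     7     8     8     9
          5     1     1     2     2     3     4     5     6     7     8    10    11    13    14    16    18    20
          6     1     1     2     2     3     4     6     7     9    10    13    15    19    21    25    28    33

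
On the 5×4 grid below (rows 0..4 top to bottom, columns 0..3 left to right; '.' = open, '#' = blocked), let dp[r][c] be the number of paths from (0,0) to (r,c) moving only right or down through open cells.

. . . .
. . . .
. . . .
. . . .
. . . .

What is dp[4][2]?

15

r\c   0   1   2   3
  0   1   1   1   1
  1   1   2   3   4
  2   1   3   6  10
  3   1   4  10  20
  4   1   5  15  35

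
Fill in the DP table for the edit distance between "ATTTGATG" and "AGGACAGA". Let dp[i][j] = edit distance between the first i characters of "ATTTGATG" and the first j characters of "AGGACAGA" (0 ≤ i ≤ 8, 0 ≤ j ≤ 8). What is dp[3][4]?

3

   ''  A  G  G  A  C  A  G  A
''  0  1  2  3  4  5  6  7  8
 A  1  0  1  2  3  4  5  6  7
 T  2  1  1  2  3  4  5  6  7
 T  3  2  2  2  3  4  5  6  7
 T  4  3  3  3  3  4  5  6  7
 G  5  4  3  3  4  4  5  5  6
 A  6  5  4  4  3  4  4  5  5
 T  7  6  5  5  4  4  5  5  6
 G  8  7  6  5  5  5  5  5  6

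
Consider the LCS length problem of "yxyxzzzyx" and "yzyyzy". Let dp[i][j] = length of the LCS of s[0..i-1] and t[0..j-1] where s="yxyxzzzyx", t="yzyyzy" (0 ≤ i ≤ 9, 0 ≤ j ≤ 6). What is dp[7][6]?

   ''  y  z  y  y  z  y
''  0  0  0  0  0  0  0
 y  0  1  1  1  1  1  1
 x  0  1  1  1  1  1  1
 y  0  1  1  2  2  2  2
 x  0  1  1  2  2  2  2
 z  0  1  2  2  2  3  3
 z  0  1  2  2  2  3  3
 z  0  1  2  2  2  3  3
 y  0  1  2  3  3  3  4
 x  0  1  2  3  3  3  4

3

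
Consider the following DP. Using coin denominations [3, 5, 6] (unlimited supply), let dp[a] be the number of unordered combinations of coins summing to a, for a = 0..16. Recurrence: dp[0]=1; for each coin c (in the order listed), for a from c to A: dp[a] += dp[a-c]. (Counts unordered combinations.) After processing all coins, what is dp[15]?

after  coin     0     1     2     3     4     5     6     7     8     9    10    11    12    13    14    15    16
          3     1     0     0     1     0     0     1     0     0     1     0     0     1     0     0     1     0
          5     1     0     0     1     0     1     1     0     1     1     1     1     1     1     1     2     1
          6     1     0     0     1     0     1     2     0     1     2     1     2     3     1     2     4     2

4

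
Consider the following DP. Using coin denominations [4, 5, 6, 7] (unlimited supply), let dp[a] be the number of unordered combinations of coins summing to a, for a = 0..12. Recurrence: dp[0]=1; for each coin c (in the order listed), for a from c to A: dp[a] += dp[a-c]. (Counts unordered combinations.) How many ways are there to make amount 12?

after  coin     0     1     2     3     4     5     6     7     8     9    10    11    12
          4     1     0     0     0     1     0     0     0     1     0     0     0     1
          5     1     0     0     0     1     1     0     0     1     1     1     0     1
          6     1     0     0     0     1     1     1     0     1     1     2     1     2
          7     1     0     0     0     1     1     1     1     1     1     2     2     3

3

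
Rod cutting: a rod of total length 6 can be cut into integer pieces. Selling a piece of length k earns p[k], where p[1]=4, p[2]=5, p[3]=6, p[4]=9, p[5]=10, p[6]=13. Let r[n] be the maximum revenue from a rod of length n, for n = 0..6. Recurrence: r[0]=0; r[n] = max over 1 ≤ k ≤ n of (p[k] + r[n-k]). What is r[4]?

   n    0    1    2    3    4    5    6
r[n]    0    4    8   12   16   20   24

16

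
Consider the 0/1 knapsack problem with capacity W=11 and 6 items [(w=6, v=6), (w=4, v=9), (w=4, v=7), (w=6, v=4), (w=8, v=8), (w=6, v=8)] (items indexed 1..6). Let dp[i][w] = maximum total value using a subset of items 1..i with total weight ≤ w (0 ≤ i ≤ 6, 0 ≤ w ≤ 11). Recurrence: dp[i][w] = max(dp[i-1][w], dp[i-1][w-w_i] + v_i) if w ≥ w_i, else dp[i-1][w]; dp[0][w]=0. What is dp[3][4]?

9

i\w   0   1   2   3   4   5   6   7   8   9  10  11
  0   0   0   0   0   0   0   0   0   0   0   0   0
  1   0   0   0   0   0   0   6   6   6   6   6   6
  2   0   0   0   0   9   9   9   9   9   9  15  15
  3   0   0   0   0   9   9   9   9  16  16  16  16
  4   0   0   0   0   9   9   9   9  16  16  16  16
  5   0   0   0   0   9   9   9   9  16  16  16  16
  6   0   0   0   0   9   9   9   9  16  16  17  17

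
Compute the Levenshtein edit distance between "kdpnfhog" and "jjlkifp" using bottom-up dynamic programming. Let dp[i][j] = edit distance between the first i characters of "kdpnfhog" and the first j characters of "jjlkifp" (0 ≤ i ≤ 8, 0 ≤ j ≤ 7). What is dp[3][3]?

3

   ''  j  j  l  k  i  f  p
''  0  1  2  3  4  5  6  7
 k  1  1  2  3  3  4  5  6
 d  2  2  2  3  4  4  5  6
 p  3  3  3  3  4  5  5  5
 n  4  4  4  4  4  5  6  6
 f  5  5  5  5  5  5  5  6
 h  6  6  6  6  6  6  6  6
 o  7  7  7  7  7  7  7  7
 g  8  8  8  8  8  8  8  8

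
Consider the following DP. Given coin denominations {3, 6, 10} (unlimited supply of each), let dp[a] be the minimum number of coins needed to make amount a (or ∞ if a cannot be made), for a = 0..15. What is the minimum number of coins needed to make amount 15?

 a  0  1  2  3  4  5  6  7  8  9 10 11 12 13 14 15
dp  0  -  -  1  -  -  1  -  -  2  1  -  2  2  -  3
(- denotes ∞ / unreachable)

3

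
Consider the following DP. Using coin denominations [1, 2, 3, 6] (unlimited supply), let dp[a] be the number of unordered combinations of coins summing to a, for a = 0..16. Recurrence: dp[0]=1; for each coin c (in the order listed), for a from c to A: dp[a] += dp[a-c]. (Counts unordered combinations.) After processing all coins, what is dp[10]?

18

after  coin     0     1     2     3     4     5     6     7     8     9    10    11    12    13    14    15    16
          1     1     1     1     1     1     1     1     1     1     1     1     1     1     1     1     1     1
          2     1     1     2     2     3     3     4     4     5     5     6     6     7     7     8     8     9
          3     1     1     2     3     4     5     7     8    10    12    14    16    19    21    24    27    30
          6     1     1     2     3     4     5     8     9    12    15    18    21    27    30    36    42    48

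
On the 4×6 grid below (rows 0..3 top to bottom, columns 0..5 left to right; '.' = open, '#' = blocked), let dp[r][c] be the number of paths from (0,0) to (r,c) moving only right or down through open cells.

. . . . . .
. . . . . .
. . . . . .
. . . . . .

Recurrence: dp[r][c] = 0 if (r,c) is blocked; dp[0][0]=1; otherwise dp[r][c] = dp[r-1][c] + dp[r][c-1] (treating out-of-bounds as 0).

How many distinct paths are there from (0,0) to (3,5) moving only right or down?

r\c   0   1   2   3   4   5
  0   1   1   1   1   1   1
  1   1   2   3   4   5   6
  2   1   3   6  10  15  21
  3   1   4  10  20  35  56

56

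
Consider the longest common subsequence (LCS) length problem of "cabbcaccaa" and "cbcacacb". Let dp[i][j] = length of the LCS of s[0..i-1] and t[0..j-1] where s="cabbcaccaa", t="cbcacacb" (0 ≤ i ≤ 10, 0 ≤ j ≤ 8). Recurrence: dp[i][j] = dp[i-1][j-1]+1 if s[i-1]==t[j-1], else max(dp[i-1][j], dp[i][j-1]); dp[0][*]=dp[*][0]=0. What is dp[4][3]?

   ''  c  b  c  a  c  a  c  b
''  0  0  0  0  0  0  0  0  0
 c  0  1  1  1  1  1  1  1  1
 a  0  1  1  1  2  2  2  2  2
 b  0  1  2  2  2  2  2  2  3
 b  0  1  2  2  2  2  2  2  3
 c  0  1  2  3  3  3  3  3  3
 a  0  1  2  3  4  4  4  4  4
 c  0  1  2  3  4  5  5  5  5
 c  0  1  2  3  4  5  5  6  6
 a  0  1  2  3  4  5  6  6  6
 a  0  1  2  3  4  5  6  6  6

2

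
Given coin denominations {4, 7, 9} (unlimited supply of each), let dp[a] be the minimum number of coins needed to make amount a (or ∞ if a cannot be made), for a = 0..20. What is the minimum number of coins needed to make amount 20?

3

 a  0  1  2  3  4  5  6  7  8  9 10 11 12 13 14 15 16 17 18 19 20
dp  0  -  -  -  1  -  -  1  2  1  -  2  3  2  2  3  2  3  2  4  3
(- denotes ∞ / unreachable)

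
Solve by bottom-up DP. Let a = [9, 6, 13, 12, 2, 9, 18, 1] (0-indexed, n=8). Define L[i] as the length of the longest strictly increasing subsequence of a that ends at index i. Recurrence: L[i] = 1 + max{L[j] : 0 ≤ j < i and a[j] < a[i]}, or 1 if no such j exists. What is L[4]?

1

   i    0    1    2    3    4    5    6    7
a[i]    9    6   13   12    2    9   18    1
L[i]    1    1    2    2    1    2    3    1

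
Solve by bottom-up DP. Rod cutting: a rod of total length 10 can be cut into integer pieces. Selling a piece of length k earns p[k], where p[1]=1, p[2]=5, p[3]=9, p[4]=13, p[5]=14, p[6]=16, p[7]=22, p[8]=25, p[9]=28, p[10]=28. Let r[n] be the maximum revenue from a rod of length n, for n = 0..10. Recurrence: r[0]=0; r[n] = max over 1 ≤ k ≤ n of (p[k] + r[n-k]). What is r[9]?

28

   n    0    1    2    3    4    5    6    7    8    9   10
r[n]    0    1    5    9   13   14   18   22   26   28   31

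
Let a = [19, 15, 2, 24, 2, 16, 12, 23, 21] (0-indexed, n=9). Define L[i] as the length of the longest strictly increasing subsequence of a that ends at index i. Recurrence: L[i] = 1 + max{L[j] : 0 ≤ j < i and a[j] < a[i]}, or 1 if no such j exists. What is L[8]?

3

   i    0    1    2    3    4    5    6    7    8
a[i]   19   15    2   24    2   16   12   23   21
L[i]    1    1    1    2    1    2    2    3    3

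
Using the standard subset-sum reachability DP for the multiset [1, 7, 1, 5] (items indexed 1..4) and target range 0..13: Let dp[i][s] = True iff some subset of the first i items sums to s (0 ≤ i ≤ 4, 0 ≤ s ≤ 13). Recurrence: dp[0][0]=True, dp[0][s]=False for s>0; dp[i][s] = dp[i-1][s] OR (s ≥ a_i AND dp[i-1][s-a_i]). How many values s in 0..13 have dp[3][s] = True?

i\s   0   1   2   3   4   5   6   7   8   9  10  11  12  13
  0   T   F   F   F   F   F   F   F   F   F   F   F   F   F
  1   T   T   F   F   F   F   F   F   F   F   F   F   F   F
  2   T   T   F   F   F   F   F   T   T   F   F   F   F   F
  3   T   T   T   F   F   F   F   T   T   T   F   F   F   F
  4   T   T   T   F   F   T   T   T   T   T   F   F   T   T

6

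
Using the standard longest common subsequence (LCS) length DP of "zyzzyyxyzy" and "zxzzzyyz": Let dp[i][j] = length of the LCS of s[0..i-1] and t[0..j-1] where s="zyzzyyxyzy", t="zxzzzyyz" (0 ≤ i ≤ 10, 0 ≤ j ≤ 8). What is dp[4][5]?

   ''  z  x  z  z  z  y  y  z
''  0  0  0  0  0  0  0  0  0
 z  0  1  1  1  1  1  1  1  1
 y  0  1  1  1  1  1  2  2  2
 z  0  1  1  2  2  2  2  2  3
 z  0  1  1  2  3  3  3  3  3
 y  0  1  1  2  3  3  4  4  4
 y  0  1  1  2  3  3  4  5  5
 x  0  1  2  2  3  3  4  5  5
 y  0  1  2  2  3  3  4  5  5
 z  0  1  2  3  3  4  4  5  6
 y  0  1  2  3  3  4  5  5  6

3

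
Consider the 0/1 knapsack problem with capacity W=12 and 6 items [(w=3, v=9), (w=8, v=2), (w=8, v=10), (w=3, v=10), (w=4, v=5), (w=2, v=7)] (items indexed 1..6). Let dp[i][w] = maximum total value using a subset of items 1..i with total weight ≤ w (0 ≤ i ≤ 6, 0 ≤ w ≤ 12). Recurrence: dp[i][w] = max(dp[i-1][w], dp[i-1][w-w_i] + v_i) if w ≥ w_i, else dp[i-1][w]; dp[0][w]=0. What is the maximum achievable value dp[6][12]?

i\w   0   1   2   3   4   5   6   7   8   9  10  11  12
  0   0   0   0   0   0   0   0   0   0   0   0   0   0
  1   0   0   0   9   9   9   9   9   9   9   9   9   9
  2   0   0   0   9   9   9   9   9   9   9   9  11  11
  3   0   0   0   9   9   9   9   9  10  10  10  19  19
  4   0   0   0  10  10  10  19  19  19  19  19  20  20
  5   0   0   0  10  10  10  19  19  19  19  24  24  24
  6   0   0   7  10  10  17  19  19  26  26  26  26  31

31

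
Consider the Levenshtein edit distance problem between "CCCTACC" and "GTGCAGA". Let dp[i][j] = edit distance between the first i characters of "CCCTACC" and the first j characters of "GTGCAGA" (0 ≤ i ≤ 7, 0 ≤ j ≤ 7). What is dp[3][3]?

3

   ''  G  T  G  C  A  G  A
''  0  1  2  3  4  5  6  7
 C  1  1  2  3  3  4  5  6
 C  2  2  2  3  3  4  5  6
 C  3  3  3  3  3  4  5  6
 T  4  4  3  4  4  4  5  6
 A  5  5  4  4  5  4  5  5
 C  6  6  5  5  4  5  5  6
 C  7  7  6  6  5  5  6  6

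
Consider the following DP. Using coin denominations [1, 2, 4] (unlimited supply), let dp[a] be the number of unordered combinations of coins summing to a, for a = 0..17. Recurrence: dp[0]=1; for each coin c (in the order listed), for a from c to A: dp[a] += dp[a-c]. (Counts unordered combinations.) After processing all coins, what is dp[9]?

after  coin     0     1     2     3     4     5     6     7     8     9    10    11    12    13    14    15    16    17
          1     1     1     1     1     1     1     1     1     1     1     1     1     1     1     1     1     1     1
          2     1     1     2     2     3     3     4     4     5     5     6     6     7     7     8     8     9     9
          4     1     1     2     2     4     4     6     6     9     9    12    12    16    16    20    20    25    25

9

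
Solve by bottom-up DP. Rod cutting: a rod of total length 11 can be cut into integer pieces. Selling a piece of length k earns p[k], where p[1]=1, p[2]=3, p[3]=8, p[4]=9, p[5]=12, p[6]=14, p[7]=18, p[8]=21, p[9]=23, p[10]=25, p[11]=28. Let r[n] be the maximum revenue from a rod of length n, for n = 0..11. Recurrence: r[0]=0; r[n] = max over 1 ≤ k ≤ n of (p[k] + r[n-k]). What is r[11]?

29

   n    0    1    2    3    4    5    6    7    8    9   10   11
r[n]    0    1    3    8    9   12   16   18   21   24   26   29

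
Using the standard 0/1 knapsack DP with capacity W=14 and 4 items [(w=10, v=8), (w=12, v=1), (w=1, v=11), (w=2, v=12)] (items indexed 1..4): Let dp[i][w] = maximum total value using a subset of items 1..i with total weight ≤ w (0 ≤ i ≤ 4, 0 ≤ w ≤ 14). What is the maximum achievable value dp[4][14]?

i\w   0   1   2   3   4   5   6   7   8   9  10  11  12  13  14
  0   0   0   0   0   0   0   0   0   0   0   0   0   0   0   0
  1   0   0   0   0   0   0   0   0   0   0   8   8   8   8   8
  2   0   0   0   0   0   0   0   0   0   0   8   8   8   8   8
  3   0  11  11  11  11  11  11  11  11  11  11  19  19  19  19
  4   0  11  12  23  23  23  23  23  23  23  23  23  23  31  31

31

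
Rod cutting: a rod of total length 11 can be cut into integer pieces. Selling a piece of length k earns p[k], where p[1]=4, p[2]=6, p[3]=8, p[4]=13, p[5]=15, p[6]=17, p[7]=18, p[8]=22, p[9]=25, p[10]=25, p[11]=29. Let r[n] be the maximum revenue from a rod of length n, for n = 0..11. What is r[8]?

   n    0    1    2    3    4    5    6    7    8    9   10   11
r[n]    0    4    8   12   16   20   24   28   32   36   40   44

32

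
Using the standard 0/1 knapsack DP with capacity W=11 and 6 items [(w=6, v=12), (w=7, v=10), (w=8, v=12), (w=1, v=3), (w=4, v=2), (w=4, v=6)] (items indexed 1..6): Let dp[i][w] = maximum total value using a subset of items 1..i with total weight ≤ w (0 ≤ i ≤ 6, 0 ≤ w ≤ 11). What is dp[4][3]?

3

i\w   0   1   2   3   4   5   6   7   8   9  10  11
  0   0   0   0   0   0   0   0   0   0   0   0   0
  1   0   0   0   0   0   0  12  12  12  12  12  12
  2   0   0   0   0   0   0  12  12  12  12  12  12
  3   0   0   0   0   0   0  12  12  12  12  12  12
  4   0   3   3   3   3   3  12  15  15  15  15  15
  5   0   3   3   3   3   5  12  15  15  15  15  17
  6   0   3   3   3   6   9  12  15  15  15  18  21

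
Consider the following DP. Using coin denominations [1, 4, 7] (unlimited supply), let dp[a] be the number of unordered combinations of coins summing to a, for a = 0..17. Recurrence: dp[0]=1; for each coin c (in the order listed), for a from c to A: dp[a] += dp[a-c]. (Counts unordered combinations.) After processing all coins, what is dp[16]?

9

after  coin     0     1     2     3     4     5     6     7     8     9    10    11    12    13    14    15    16    17
          1     1     1     1     1     1     1     1     1     1     1     1     1     1     1     1     1     1     1
          4     1     1     1     1     2     2     2     2     3     3     3     3     4     4     4     4     5     5
          7     1     1     1     1     2     2     2     3     4     4     4     5     6     6     7     8     9     9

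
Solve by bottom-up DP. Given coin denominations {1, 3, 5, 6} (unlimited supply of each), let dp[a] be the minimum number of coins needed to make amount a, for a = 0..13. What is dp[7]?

2

 a  0  1  2  3  4  5  6  7  8  9 10 11 12 13
dp  0  1  2  1  2  1  1  2  2  2  2  2  2  3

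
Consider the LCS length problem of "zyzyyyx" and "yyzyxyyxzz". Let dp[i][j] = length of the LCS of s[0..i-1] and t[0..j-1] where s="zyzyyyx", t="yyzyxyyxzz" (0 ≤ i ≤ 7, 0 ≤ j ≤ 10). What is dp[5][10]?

4

   ''  y  y  z  y  x  y  y  x  z  z
''  0  0  0  0  0  0  0  0  0  0  0
 z  0  0  0  1  1  1  1  1  1  1  1
 y  0  1  1  1  2  2  2  2  2  2  2
 z  0  1  1  2  2  2  2  2  2  3  3
 y  0  1  2  2  3  3  3  3  3  3  3
 y  0  1  2  2  3  3  4  4  4  4  4
 y  0  1  2  2  3  3  4  5  5  5  5
 x  0  1  2  2  3  4  4  5  6  6  6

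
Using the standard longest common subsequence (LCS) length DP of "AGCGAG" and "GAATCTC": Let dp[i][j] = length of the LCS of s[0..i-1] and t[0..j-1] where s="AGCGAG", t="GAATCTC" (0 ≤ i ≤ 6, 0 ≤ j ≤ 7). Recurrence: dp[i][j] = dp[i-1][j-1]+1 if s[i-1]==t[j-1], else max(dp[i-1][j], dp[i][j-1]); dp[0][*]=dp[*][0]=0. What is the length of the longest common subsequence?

   ''  G  A  A  T  C  T  C
''  0  0  0  0  0  0  0  0
 A  0  0  1  1  1  1  1  1
 G  0  1  1  1  1  1  1  1
 C  0  1  1  1  1  2  2  2
 G  0  1  1  1  1  2  2  2
 A  0  1  2  2  2  2  2  2
 G  0  1  2  2  2  2  2  2

2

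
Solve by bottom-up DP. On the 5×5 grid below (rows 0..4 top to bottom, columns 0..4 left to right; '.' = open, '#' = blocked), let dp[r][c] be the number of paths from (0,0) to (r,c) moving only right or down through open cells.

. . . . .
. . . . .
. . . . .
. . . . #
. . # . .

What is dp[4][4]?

r\c   0   1   2   3   4
  0   1   1   1   1   1
  1   1   2   3   4   5
  2   1   3   6  10  15
  3   1   4  10  20   0
  4   1   5   0  20  20

20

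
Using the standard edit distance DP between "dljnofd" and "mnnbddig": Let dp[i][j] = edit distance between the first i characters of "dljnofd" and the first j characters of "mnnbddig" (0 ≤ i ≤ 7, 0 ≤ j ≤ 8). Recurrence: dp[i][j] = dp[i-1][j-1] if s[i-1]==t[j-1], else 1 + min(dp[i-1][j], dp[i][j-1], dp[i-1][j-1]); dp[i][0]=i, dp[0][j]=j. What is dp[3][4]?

4

   ''  m  n  n  b  d  d  i  g
''  0  1  2  3  4  5  6  7  8
 d  1  1  2  3  4  4  5  6  7
 l  2  2  2  3  4  5  5  6  7
 j  3  3  3  3  4  5  6  6  7
 n  4  4  3  3  4  5  6  7  7
 o  5  5  4  4  4  5  6  7  8
 f  6  6  5  5  5  5  6  7  8
 d  7  7  6  6  6  5  5  6  7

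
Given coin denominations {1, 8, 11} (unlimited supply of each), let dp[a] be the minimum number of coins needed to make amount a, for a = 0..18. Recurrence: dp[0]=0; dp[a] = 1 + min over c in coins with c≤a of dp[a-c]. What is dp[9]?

2

 a  0  1  2  3  4  5  6  7  8  9 10 11 12 13 14 15 16 17 18
dp  0  1  2  3  4  5  6  7  1  2  3  1  2  3  4  5  2  3  4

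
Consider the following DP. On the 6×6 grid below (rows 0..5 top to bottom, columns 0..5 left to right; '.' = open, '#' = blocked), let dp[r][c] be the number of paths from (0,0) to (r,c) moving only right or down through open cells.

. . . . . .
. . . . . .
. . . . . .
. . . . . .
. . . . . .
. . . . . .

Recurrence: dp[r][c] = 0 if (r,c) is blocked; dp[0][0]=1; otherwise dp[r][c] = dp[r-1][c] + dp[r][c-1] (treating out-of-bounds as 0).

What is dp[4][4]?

r\c   0   1   2   3   4   5
  0   1   1   1   1   1   1
  1   1   2   3   4   5   6
  2   1   3   6  10  15  21
  3   1   4  10  20  35  56
  4   1   5  15  35  70 126
  5   1   6  21  56 126 252

70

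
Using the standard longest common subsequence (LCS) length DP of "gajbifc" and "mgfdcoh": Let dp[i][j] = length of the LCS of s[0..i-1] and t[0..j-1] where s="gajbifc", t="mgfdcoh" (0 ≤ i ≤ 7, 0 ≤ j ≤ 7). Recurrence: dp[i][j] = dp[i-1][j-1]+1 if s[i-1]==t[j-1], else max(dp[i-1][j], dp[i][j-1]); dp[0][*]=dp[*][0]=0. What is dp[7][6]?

   ''  m  g  f  d  c  o  h
''  0  0  0  0  0  0  0  0
 g  0  0  1  1  1  1  1  1
 a  0  0  1  1  1  1  1  1
 j  0  0  1  1  1  1  1  1
 b  0  0  1  1  1  1  1  1
 i  0  0  1  1  1  1  1  1
 f  0  0  1  2  2  2  2  2
 c  0  0  1  2  2  3  3  3

3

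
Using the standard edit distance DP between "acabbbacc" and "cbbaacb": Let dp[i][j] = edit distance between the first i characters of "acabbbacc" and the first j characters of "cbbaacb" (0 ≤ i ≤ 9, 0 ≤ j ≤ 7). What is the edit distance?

   ''  c  b  b  a  a  c  b
''  0  1  2  3  4  5  6  7
 a  1  1  2  3  3  4  5  6
 c  2  1  2  3  4  4  4  5
 a  3  2  2  3  3  4  5  5
 b  4  3  2  2  3  4  5  5
 b  5  4  3  2  3  4  5  5
 b  6  5  4  3  3  4  5  5
 a  7  6  5  4  3  3  4  5
 c  8  7  6  5  4  4  3  4
 c  9  8  7  6  5  5  4  4

4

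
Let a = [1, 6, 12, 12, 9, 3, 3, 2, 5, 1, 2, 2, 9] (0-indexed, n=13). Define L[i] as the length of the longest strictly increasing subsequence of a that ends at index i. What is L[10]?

2

   i    0    1    2    3    4    5    6    7    8    9   10   11   12
a[i]    1    6   12   12    9    3    3    2    5    1    2    2    9
L[i]    1    2    3    3    3    2    2    2    3    1    2    2    4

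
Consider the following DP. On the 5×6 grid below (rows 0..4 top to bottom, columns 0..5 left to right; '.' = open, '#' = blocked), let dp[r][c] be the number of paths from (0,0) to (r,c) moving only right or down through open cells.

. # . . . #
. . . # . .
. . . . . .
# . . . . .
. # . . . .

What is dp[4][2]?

5

r\c   0   1   2   3   4   5
  0   1   0   0   0   0   0
  1   1   1   1   0   0   0
  2   1   2   3   3   3   3
  3   0   2   5   8  11  14
  4   0   0   5  13  24  38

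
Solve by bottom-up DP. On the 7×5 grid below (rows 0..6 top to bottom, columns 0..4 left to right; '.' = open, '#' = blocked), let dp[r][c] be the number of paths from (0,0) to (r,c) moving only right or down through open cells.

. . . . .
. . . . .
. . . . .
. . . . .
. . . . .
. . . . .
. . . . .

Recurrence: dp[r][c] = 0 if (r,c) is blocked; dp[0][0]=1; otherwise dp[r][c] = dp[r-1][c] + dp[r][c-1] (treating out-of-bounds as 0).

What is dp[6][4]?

210

r\c   0   1   2   3   4
  0   1   1   1   1   1
  1   1   2   3   4   5
  2   1   3   6  10  15
  3   1   4  10  20  35
  4   1   5  15  35  70
  5   1   6  21  56 126
  6   1   7  28  84 210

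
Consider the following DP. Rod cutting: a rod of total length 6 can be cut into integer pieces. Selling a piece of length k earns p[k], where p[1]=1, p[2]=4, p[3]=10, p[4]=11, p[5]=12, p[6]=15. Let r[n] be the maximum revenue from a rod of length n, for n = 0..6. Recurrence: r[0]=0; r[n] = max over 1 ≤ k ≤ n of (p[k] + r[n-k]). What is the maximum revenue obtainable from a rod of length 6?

20

   n    0    1    2    3    4    5    6
r[n]    0    1    4   10   11   14   20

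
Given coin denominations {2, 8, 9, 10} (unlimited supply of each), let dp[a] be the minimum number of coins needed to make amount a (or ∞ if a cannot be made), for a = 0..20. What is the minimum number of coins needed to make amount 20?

2

 a  0  1  2  3  4  5  6  7  8  9 10 11 12 13 14 15 16 17 18 19 20
dp  0  -  1  -  2  -  3  -  1  1  1  2  2  3  3  4  2  2  2  2  2
(- denotes ∞ / unreachable)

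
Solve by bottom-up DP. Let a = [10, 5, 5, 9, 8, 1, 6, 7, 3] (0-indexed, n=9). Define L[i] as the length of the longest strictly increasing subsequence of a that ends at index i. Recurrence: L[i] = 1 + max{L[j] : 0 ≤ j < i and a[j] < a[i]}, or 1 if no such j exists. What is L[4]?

   i    0    1    2    3    4    5    6    7    8
a[i]   10    5    5    9    8    1    6    7    3
L[i]    1    1    1    2    2    1    2    3    2

2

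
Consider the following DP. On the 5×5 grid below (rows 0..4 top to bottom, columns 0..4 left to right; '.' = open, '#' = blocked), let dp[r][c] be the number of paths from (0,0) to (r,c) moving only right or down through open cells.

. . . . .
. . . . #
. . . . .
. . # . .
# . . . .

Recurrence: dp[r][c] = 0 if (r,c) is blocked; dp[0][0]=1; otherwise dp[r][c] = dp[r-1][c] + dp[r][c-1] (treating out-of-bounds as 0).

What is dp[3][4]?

20

r\c   0   1   2   3   4
  0   1   1   1   1   1
  1   1   2   3   4   0
  2   1   3   6  10  10
  3   1   4   0  10  20
  4   0   4   4  14  34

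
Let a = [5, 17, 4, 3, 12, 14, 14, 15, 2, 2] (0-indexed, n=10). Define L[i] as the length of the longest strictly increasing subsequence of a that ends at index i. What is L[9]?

   i    0    1    2    3    4    5    6    7    8    9
a[i]    5   17    4    3   12   14   14   15    2    2
L[i]    1    2    1    1    2    3    3    4    1    1

1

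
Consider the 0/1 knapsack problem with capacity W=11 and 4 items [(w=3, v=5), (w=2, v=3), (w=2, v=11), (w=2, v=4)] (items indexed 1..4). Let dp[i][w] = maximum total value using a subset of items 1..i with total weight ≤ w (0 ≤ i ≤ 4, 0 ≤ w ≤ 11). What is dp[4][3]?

i\w   0   1   2   3   4   5   6   7   8   9  10  11
  0   0   0   0   0   0   0   0   0   0   0   0   0
  1   0   0   0   5   5   5   5   5   5   5   5   5
  2   0   0   3   5   5   8   8   8   8   8   8   8
  3   0   0  11  11  14  16  16  19  19  19  19  19
  4   0   0  11  11  15  16  18  20  20  23  23  23

11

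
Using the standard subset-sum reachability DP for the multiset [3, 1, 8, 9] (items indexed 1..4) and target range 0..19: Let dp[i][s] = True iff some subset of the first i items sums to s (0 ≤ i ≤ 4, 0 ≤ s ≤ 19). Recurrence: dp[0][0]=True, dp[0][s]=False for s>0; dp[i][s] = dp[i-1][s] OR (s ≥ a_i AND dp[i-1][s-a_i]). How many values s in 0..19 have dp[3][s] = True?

i\s   0   1   2   3   4   5   6   7   8   9  10  11  12  13  14  15  16  17  18  19
  0   T   F   F   F   F   F   F   F   F   F   F   F   F   F   F   F   F   F   F   F
  1   T   F   F   T   F   F   F   F   F   F   F   F   F   F   F   F   F   F   F   F
  2   T   T   F   T   T   F   F   F   F   F   F   F   F   F   F   F   F   F   F   F
  3   T   T   F   T   T   F   F   F   T   T   F   T   T   F   F   F   F   F   F   F
  4   T   T   F   T   T   F   F   F   T   T   T   T   T   T   F   F   F   T   T   F

8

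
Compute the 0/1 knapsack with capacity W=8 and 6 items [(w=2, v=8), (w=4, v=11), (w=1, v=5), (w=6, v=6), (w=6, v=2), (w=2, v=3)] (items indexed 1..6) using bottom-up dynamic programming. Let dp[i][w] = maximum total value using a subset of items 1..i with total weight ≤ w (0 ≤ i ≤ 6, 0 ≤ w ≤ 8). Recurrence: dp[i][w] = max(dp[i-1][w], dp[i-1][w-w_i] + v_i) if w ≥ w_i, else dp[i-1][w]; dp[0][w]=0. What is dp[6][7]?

i\w   0   1   2   3   4   5   6   7   8
  0   0   0   0   0   0   0   0   0   0
  1   0   0   8   8   8   8   8   8   8
  2   0   0   8   8  11  11  19  19  19
  3   0   5   8  13  13  16  19  24  24
  4   0   5   8  13  13  16  19  24  24
  5   0   5   8  13  13  16  19  24  24
  6   0   5   8  13  13  16  19  24  24

24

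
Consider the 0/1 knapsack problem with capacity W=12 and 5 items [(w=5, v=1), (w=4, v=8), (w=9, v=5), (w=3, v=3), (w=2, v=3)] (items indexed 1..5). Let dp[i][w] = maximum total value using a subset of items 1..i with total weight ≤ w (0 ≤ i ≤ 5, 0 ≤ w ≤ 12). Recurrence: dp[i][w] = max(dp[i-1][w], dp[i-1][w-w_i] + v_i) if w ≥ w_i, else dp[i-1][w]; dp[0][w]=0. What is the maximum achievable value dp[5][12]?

14

i\w   0   1   2   3   4   5   6   7   8   9  10  11  12
  0   0   0   0   0   0   0   0   0   0   0   0   0   0
  1   0   0   0   0   0   1   1   1   1   1   1   1   1
  2   0   0   0   0   8   8   8   8   8   9   9   9   9
  3   0   0   0   0   8   8   8   8   8   9   9   9   9
  4   0   0   0   3   8   8   8  11  11  11  11  11  12
  5   0   0   3   3   8   8  11  11  11  14  14  14  14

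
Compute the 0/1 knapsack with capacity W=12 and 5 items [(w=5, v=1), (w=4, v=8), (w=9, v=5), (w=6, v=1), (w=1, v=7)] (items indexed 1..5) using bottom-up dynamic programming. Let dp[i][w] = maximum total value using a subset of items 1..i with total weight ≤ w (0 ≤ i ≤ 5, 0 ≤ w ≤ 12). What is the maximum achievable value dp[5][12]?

16

i\w   0   1   2   3   4   5   6   7   8   9  10  11  12
  0   0   0   0   0   0   0   0   0   0   0   0   0   0
  1   0   0   0   0   0   1   1   1   1   1   1   1   1
  2   0   0   0   0   8   8   8   8   8   9   9   9   9
  3   0   0   0   0   8   8   8   8   8   9   9   9   9
  4   0   0   0   0   8   8   8   8   8   9   9   9   9
  5   0   7   7   7   8  15  15  15  15  15  16  16  16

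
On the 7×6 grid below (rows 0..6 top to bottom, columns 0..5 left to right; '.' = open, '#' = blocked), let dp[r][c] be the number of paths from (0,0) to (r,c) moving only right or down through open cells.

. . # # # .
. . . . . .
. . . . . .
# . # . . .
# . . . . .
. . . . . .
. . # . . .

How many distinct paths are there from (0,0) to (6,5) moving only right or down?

r\c   0   1   2   3   4   5
  0   1   1   0   0   0   0
  1   1   2   2   2   2   2
  2   1   3   5   7   9  11
  3   0   3   0   7  16  27
  4   0   3   3  10  26  53
  5   0   3   6  16  42  95
  6   0   3   0  16  58 153

153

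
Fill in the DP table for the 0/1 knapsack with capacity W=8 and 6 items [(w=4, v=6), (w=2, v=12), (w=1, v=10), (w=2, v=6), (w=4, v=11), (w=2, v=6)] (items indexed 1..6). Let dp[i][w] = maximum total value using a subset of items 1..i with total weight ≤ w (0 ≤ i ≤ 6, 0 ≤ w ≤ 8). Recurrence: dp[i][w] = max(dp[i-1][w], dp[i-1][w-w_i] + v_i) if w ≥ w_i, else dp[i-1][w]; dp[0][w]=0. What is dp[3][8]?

28

i\w   0   1   2   3   4   5   6   7   8
  0   0   0   0   0   0   0   0   0   0
  1   0   0   0   0   6   6   6   6   6
  2   0   0  12  12  12  12  18  18  18
  3   0  10  12  22  22  22  22  28  28
  4   0  10  12  22  22  28  28  28  28
  5   0  10  12  22  22  28  28  33  33
  6   0  10  12  22  22  28  28  34  34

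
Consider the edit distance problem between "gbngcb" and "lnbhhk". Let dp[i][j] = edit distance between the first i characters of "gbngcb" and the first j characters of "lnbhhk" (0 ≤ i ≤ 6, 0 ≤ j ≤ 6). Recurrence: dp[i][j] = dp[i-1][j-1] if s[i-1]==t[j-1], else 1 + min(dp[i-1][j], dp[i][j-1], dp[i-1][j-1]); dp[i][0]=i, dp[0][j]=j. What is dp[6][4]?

5

   ''  l  n  b  h  h  k
''  0  1  2  3  4  5  6
 g  1  1  2  3  4  5  6
 b  2  2  2  2  3  4  5
 n  3  3  2  3  3  4  5
 g  4  4  3  3  4  4  5
 c  5  5  4  4  4  5  5
 b  6  6  5  4  5  5  6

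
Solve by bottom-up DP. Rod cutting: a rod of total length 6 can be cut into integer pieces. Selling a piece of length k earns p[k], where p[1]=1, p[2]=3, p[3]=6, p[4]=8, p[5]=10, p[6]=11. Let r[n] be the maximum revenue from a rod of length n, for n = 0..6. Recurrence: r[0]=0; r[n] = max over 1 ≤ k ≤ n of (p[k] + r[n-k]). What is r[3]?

   n    0    1    2    3    4    5    6
r[n]    0    1    3    6    8   10   12

6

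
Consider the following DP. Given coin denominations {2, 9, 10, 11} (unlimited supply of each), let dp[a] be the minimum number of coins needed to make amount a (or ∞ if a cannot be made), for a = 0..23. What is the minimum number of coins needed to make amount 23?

3

 a  0  1  2  3  4  5  6  7  8  9 10 11 12 13 14 15 16 17 18 19 20 21 22 23
dp  0  -  1  -  2  -  3  -  4  1  1  1  2  2  3  3  4  4  2  2  2  2  2  3
(- denotes ∞ / unreachable)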